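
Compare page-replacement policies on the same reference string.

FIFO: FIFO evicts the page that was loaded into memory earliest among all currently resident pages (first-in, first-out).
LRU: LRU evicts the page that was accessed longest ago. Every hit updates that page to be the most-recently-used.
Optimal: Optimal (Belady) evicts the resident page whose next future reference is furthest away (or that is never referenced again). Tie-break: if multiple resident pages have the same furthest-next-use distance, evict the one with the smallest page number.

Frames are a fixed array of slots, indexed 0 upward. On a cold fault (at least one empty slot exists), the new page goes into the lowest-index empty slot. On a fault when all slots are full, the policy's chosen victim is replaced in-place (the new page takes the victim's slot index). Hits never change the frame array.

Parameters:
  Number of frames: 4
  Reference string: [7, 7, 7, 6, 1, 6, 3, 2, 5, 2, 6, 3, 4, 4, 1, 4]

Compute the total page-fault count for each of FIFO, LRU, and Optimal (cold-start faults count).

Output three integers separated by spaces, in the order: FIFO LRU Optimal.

--- FIFO ---
  step 0: ref 7 -> FAULT, frames=[7,-,-,-] (faults so far: 1)
  step 1: ref 7 -> HIT, frames=[7,-,-,-] (faults so far: 1)
  step 2: ref 7 -> HIT, frames=[7,-,-,-] (faults so far: 1)
  step 3: ref 6 -> FAULT, frames=[7,6,-,-] (faults so far: 2)
  step 4: ref 1 -> FAULT, frames=[7,6,1,-] (faults so far: 3)
  step 5: ref 6 -> HIT, frames=[7,6,1,-] (faults so far: 3)
  step 6: ref 3 -> FAULT, frames=[7,6,1,3] (faults so far: 4)
  step 7: ref 2 -> FAULT, evict 7, frames=[2,6,1,3] (faults so far: 5)
  step 8: ref 5 -> FAULT, evict 6, frames=[2,5,1,3] (faults so far: 6)
  step 9: ref 2 -> HIT, frames=[2,5,1,3] (faults so far: 6)
  step 10: ref 6 -> FAULT, evict 1, frames=[2,5,6,3] (faults so far: 7)
  step 11: ref 3 -> HIT, frames=[2,5,6,3] (faults so far: 7)
  step 12: ref 4 -> FAULT, evict 3, frames=[2,5,6,4] (faults so far: 8)
  step 13: ref 4 -> HIT, frames=[2,5,6,4] (faults so far: 8)
  step 14: ref 1 -> FAULT, evict 2, frames=[1,5,6,4] (faults so far: 9)
  step 15: ref 4 -> HIT, frames=[1,5,6,4] (faults so far: 9)
  FIFO total faults: 9
--- LRU ---
  step 0: ref 7 -> FAULT, frames=[7,-,-,-] (faults so far: 1)
  step 1: ref 7 -> HIT, frames=[7,-,-,-] (faults so far: 1)
  step 2: ref 7 -> HIT, frames=[7,-,-,-] (faults so far: 1)
  step 3: ref 6 -> FAULT, frames=[7,6,-,-] (faults so far: 2)
  step 4: ref 1 -> FAULT, frames=[7,6,1,-] (faults so far: 3)
  step 5: ref 6 -> HIT, frames=[7,6,1,-] (faults so far: 3)
  step 6: ref 3 -> FAULT, frames=[7,6,1,3] (faults so far: 4)
  step 7: ref 2 -> FAULT, evict 7, frames=[2,6,1,3] (faults so far: 5)
  step 8: ref 5 -> FAULT, evict 1, frames=[2,6,5,3] (faults so far: 6)
  step 9: ref 2 -> HIT, frames=[2,6,5,3] (faults so far: 6)
  step 10: ref 6 -> HIT, frames=[2,6,5,3] (faults so far: 6)
  step 11: ref 3 -> HIT, frames=[2,6,5,3] (faults so far: 6)
  step 12: ref 4 -> FAULT, evict 5, frames=[2,6,4,3] (faults so far: 7)
  step 13: ref 4 -> HIT, frames=[2,6,4,3] (faults so far: 7)
  step 14: ref 1 -> FAULT, evict 2, frames=[1,6,4,3] (faults so far: 8)
  step 15: ref 4 -> HIT, frames=[1,6,4,3] (faults so far: 8)
  LRU total faults: 8
--- Optimal ---
  step 0: ref 7 -> FAULT, frames=[7,-,-,-] (faults so far: 1)
  step 1: ref 7 -> HIT, frames=[7,-,-,-] (faults so far: 1)
  step 2: ref 7 -> HIT, frames=[7,-,-,-] (faults so far: 1)
  step 3: ref 6 -> FAULT, frames=[7,6,-,-] (faults so far: 2)
  step 4: ref 1 -> FAULT, frames=[7,6,1,-] (faults so far: 3)
  step 5: ref 6 -> HIT, frames=[7,6,1,-] (faults so far: 3)
  step 6: ref 3 -> FAULT, frames=[7,6,1,3] (faults so far: 4)
  step 7: ref 2 -> FAULT, evict 7, frames=[2,6,1,3] (faults so far: 5)
  step 8: ref 5 -> FAULT, evict 1, frames=[2,6,5,3] (faults so far: 6)
  step 9: ref 2 -> HIT, frames=[2,6,5,3] (faults so far: 6)
  step 10: ref 6 -> HIT, frames=[2,6,5,3] (faults so far: 6)
  step 11: ref 3 -> HIT, frames=[2,6,5,3] (faults so far: 6)
  step 12: ref 4 -> FAULT, evict 2, frames=[4,6,5,3] (faults so far: 7)
  step 13: ref 4 -> HIT, frames=[4,6,5,3] (faults so far: 7)
  step 14: ref 1 -> FAULT, evict 3, frames=[4,6,5,1] (faults so far: 8)
  step 15: ref 4 -> HIT, frames=[4,6,5,1] (faults so far: 8)
  Optimal total faults: 8

Answer: 9 8 8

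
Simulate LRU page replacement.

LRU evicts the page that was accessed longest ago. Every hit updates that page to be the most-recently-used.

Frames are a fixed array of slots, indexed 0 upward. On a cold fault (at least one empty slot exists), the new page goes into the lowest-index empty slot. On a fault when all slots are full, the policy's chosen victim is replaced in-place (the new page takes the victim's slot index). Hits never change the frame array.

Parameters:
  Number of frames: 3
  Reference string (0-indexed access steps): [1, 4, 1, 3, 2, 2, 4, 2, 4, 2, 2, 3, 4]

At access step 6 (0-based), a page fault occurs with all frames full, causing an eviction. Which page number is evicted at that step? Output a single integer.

Answer: 1

Derivation:
Step 0: ref 1 -> FAULT, frames=[1,-,-]
Step 1: ref 4 -> FAULT, frames=[1,4,-]
Step 2: ref 1 -> HIT, frames=[1,4,-]
Step 3: ref 3 -> FAULT, frames=[1,4,3]
Step 4: ref 2 -> FAULT, evict 4, frames=[1,2,3]
Step 5: ref 2 -> HIT, frames=[1,2,3]
Step 6: ref 4 -> FAULT, evict 1, frames=[4,2,3]
At step 6: evicted page 1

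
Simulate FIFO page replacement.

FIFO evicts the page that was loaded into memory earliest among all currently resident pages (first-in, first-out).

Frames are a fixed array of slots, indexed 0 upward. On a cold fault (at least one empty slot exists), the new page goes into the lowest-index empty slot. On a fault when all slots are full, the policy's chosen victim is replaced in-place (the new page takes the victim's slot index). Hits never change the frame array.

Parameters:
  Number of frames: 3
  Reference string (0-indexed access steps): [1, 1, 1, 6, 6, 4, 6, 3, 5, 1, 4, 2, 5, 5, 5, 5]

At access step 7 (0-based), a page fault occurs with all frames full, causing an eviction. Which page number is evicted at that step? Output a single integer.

Step 0: ref 1 -> FAULT, frames=[1,-,-]
Step 1: ref 1 -> HIT, frames=[1,-,-]
Step 2: ref 1 -> HIT, frames=[1,-,-]
Step 3: ref 6 -> FAULT, frames=[1,6,-]
Step 4: ref 6 -> HIT, frames=[1,6,-]
Step 5: ref 4 -> FAULT, frames=[1,6,4]
Step 6: ref 6 -> HIT, frames=[1,6,4]
Step 7: ref 3 -> FAULT, evict 1, frames=[3,6,4]
At step 7: evicted page 1

Answer: 1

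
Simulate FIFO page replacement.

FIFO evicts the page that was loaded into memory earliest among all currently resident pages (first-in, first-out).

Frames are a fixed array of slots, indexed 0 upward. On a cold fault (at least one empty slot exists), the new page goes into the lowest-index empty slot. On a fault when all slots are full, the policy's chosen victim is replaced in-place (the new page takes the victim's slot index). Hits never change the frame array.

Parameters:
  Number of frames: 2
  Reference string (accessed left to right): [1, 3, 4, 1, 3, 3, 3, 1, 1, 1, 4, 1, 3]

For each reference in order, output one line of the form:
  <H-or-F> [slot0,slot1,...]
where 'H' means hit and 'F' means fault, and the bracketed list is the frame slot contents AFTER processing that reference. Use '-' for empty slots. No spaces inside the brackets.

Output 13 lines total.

F [1,-]
F [1,3]
F [4,3]
F [4,1]
F [3,1]
H [3,1]
H [3,1]
H [3,1]
H [3,1]
H [3,1]
F [3,4]
F [1,4]
F [1,3]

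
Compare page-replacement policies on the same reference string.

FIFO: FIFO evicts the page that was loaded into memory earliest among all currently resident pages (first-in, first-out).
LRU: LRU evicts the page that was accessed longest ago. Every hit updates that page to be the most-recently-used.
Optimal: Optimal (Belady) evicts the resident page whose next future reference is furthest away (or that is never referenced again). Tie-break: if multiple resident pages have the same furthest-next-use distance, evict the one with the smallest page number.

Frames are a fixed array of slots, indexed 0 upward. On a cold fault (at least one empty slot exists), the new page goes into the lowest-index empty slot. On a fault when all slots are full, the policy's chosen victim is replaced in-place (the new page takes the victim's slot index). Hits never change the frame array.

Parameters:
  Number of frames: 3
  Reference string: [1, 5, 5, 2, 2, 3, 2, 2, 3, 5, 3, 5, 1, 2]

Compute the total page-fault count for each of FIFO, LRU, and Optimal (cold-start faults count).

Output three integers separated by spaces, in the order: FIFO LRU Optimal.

--- FIFO ---
  step 0: ref 1 -> FAULT, frames=[1,-,-] (faults so far: 1)
  step 1: ref 5 -> FAULT, frames=[1,5,-] (faults so far: 2)
  step 2: ref 5 -> HIT, frames=[1,5,-] (faults so far: 2)
  step 3: ref 2 -> FAULT, frames=[1,5,2] (faults so far: 3)
  step 4: ref 2 -> HIT, frames=[1,5,2] (faults so far: 3)
  step 5: ref 3 -> FAULT, evict 1, frames=[3,5,2] (faults so far: 4)
  step 6: ref 2 -> HIT, frames=[3,5,2] (faults so far: 4)
  step 7: ref 2 -> HIT, frames=[3,5,2] (faults so far: 4)
  step 8: ref 3 -> HIT, frames=[3,5,2] (faults so far: 4)
  step 9: ref 5 -> HIT, frames=[3,5,2] (faults so far: 4)
  step 10: ref 3 -> HIT, frames=[3,5,2] (faults so far: 4)
  step 11: ref 5 -> HIT, frames=[3,5,2] (faults so far: 4)
  step 12: ref 1 -> FAULT, evict 5, frames=[3,1,2] (faults so far: 5)
  step 13: ref 2 -> HIT, frames=[3,1,2] (faults so far: 5)
  FIFO total faults: 5
--- LRU ---
  step 0: ref 1 -> FAULT, frames=[1,-,-] (faults so far: 1)
  step 1: ref 5 -> FAULT, frames=[1,5,-] (faults so far: 2)
  step 2: ref 5 -> HIT, frames=[1,5,-] (faults so far: 2)
  step 3: ref 2 -> FAULT, frames=[1,5,2] (faults so far: 3)
  step 4: ref 2 -> HIT, frames=[1,5,2] (faults so far: 3)
  step 5: ref 3 -> FAULT, evict 1, frames=[3,5,2] (faults so far: 4)
  step 6: ref 2 -> HIT, frames=[3,5,2] (faults so far: 4)
  step 7: ref 2 -> HIT, frames=[3,5,2] (faults so far: 4)
  step 8: ref 3 -> HIT, frames=[3,5,2] (faults so far: 4)
  step 9: ref 5 -> HIT, frames=[3,5,2] (faults so far: 4)
  step 10: ref 3 -> HIT, frames=[3,5,2] (faults so far: 4)
  step 11: ref 5 -> HIT, frames=[3,5,2] (faults so far: 4)
  step 12: ref 1 -> FAULT, evict 2, frames=[3,5,1] (faults so far: 5)
  step 13: ref 2 -> FAULT, evict 3, frames=[2,5,1] (faults so far: 6)
  LRU total faults: 6
--- Optimal ---
  step 0: ref 1 -> FAULT, frames=[1,-,-] (faults so far: 1)
  step 1: ref 5 -> FAULT, frames=[1,5,-] (faults so far: 2)
  step 2: ref 5 -> HIT, frames=[1,5,-] (faults so far: 2)
  step 3: ref 2 -> FAULT, frames=[1,5,2] (faults so far: 3)
  step 4: ref 2 -> HIT, frames=[1,5,2] (faults so far: 3)
  step 5: ref 3 -> FAULT, evict 1, frames=[3,5,2] (faults so far: 4)
  step 6: ref 2 -> HIT, frames=[3,5,2] (faults so far: 4)
  step 7: ref 2 -> HIT, frames=[3,5,2] (faults so far: 4)
  step 8: ref 3 -> HIT, frames=[3,5,2] (faults so far: 4)
  step 9: ref 5 -> HIT, frames=[3,5,2] (faults so far: 4)
  step 10: ref 3 -> HIT, frames=[3,5,2] (faults so far: 4)
  step 11: ref 5 -> HIT, frames=[3,5,2] (faults so far: 4)
  step 12: ref 1 -> FAULT, evict 3, frames=[1,5,2] (faults so far: 5)
  step 13: ref 2 -> HIT, frames=[1,5,2] (faults so far: 5)
  Optimal total faults: 5

Answer: 5 6 5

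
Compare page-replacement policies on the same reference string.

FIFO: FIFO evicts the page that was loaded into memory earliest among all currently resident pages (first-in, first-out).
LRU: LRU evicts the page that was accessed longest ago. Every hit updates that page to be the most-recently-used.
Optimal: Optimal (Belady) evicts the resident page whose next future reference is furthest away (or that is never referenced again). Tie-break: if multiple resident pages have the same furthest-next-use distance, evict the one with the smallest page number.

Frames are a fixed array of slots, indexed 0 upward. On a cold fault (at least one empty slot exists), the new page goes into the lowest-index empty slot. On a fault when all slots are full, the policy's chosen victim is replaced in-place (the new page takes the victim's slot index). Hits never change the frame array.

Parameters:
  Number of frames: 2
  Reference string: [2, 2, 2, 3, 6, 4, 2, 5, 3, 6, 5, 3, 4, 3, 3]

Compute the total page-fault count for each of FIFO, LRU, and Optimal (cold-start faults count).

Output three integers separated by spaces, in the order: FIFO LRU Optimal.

Answer: 11 11 9

Derivation:
--- FIFO ---
  step 0: ref 2 -> FAULT, frames=[2,-] (faults so far: 1)
  step 1: ref 2 -> HIT, frames=[2,-] (faults so far: 1)
  step 2: ref 2 -> HIT, frames=[2,-] (faults so far: 1)
  step 3: ref 3 -> FAULT, frames=[2,3] (faults so far: 2)
  step 4: ref 6 -> FAULT, evict 2, frames=[6,3] (faults so far: 3)
  step 5: ref 4 -> FAULT, evict 3, frames=[6,4] (faults so far: 4)
  step 6: ref 2 -> FAULT, evict 6, frames=[2,4] (faults so far: 5)
  step 7: ref 5 -> FAULT, evict 4, frames=[2,5] (faults so far: 6)
  step 8: ref 3 -> FAULT, evict 2, frames=[3,5] (faults so far: 7)
  step 9: ref 6 -> FAULT, evict 5, frames=[3,6] (faults so far: 8)
  step 10: ref 5 -> FAULT, evict 3, frames=[5,6] (faults so far: 9)
  step 11: ref 3 -> FAULT, evict 6, frames=[5,3] (faults so far: 10)
  step 12: ref 4 -> FAULT, evict 5, frames=[4,3] (faults so far: 11)
  step 13: ref 3 -> HIT, frames=[4,3] (faults so far: 11)
  step 14: ref 3 -> HIT, frames=[4,3] (faults so far: 11)
  FIFO total faults: 11
--- LRU ---
  step 0: ref 2 -> FAULT, frames=[2,-] (faults so far: 1)
  step 1: ref 2 -> HIT, frames=[2,-] (faults so far: 1)
  step 2: ref 2 -> HIT, frames=[2,-] (faults so far: 1)
  step 3: ref 3 -> FAULT, frames=[2,3] (faults so far: 2)
  step 4: ref 6 -> FAULT, evict 2, frames=[6,3] (faults so far: 3)
  step 5: ref 4 -> FAULT, evict 3, frames=[6,4] (faults so far: 4)
  step 6: ref 2 -> FAULT, evict 6, frames=[2,4] (faults so far: 5)
  step 7: ref 5 -> FAULT, evict 4, frames=[2,5] (faults so far: 6)
  step 8: ref 3 -> FAULT, evict 2, frames=[3,5] (faults so far: 7)
  step 9: ref 6 -> FAULT, evict 5, frames=[3,6] (faults so far: 8)
  step 10: ref 5 -> FAULT, evict 3, frames=[5,6] (faults so far: 9)
  step 11: ref 3 -> FAULT, evict 6, frames=[5,3] (faults so far: 10)
  step 12: ref 4 -> FAULT, evict 5, frames=[4,3] (faults so far: 11)
  step 13: ref 3 -> HIT, frames=[4,3] (faults so far: 11)
  step 14: ref 3 -> HIT, frames=[4,3] (faults so far: 11)
  LRU total faults: 11
--- Optimal ---
  step 0: ref 2 -> FAULT, frames=[2,-] (faults so far: 1)
  step 1: ref 2 -> HIT, frames=[2,-] (faults so far: 1)
  step 2: ref 2 -> HIT, frames=[2,-] (faults so far: 1)
  step 3: ref 3 -> FAULT, frames=[2,3] (faults so far: 2)
  step 4: ref 6 -> FAULT, evict 3, frames=[2,6] (faults so far: 3)
  step 5: ref 4 -> FAULT, evict 6, frames=[2,4] (faults so far: 4)
  step 6: ref 2 -> HIT, frames=[2,4] (faults so far: 4)
  step 7: ref 5 -> FAULT, evict 2, frames=[5,4] (faults so far: 5)
  step 8: ref 3 -> FAULT, evict 4, frames=[5,3] (faults so far: 6)
  step 9: ref 6 -> FAULT, evict 3, frames=[5,6] (faults so far: 7)
  step 10: ref 5 -> HIT, frames=[5,6] (faults so far: 7)
  step 11: ref 3 -> FAULT, evict 5, frames=[3,6] (faults so far: 8)
  step 12: ref 4 -> FAULT, evict 6, frames=[3,4] (faults so far: 9)
  step 13: ref 3 -> HIT, frames=[3,4] (faults so far: 9)
  step 14: ref 3 -> HIT, frames=[3,4] (faults so far: 9)
  Optimal total faults: 9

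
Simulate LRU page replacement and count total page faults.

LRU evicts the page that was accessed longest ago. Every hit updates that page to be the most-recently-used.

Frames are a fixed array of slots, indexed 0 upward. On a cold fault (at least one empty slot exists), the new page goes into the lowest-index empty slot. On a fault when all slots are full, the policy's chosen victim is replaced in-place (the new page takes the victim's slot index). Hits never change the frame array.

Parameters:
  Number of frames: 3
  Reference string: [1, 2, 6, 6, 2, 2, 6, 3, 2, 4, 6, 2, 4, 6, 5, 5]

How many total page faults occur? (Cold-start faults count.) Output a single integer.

Answer: 7

Derivation:
Step 0: ref 1 → FAULT, frames=[1,-,-]
Step 1: ref 2 → FAULT, frames=[1,2,-]
Step 2: ref 6 → FAULT, frames=[1,2,6]
Step 3: ref 6 → HIT, frames=[1,2,6]
Step 4: ref 2 → HIT, frames=[1,2,6]
Step 5: ref 2 → HIT, frames=[1,2,6]
Step 6: ref 6 → HIT, frames=[1,2,6]
Step 7: ref 3 → FAULT (evict 1), frames=[3,2,6]
Step 8: ref 2 → HIT, frames=[3,2,6]
Step 9: ref 4 → FAULT (evict 6), frames=[3,2,4]
Step 10: ref 6 → FAULT (evict 3), frames=[6,2,4]
Step 11: ref 2 → HIT, frames=[6,2,4]
Step 12: ref 4 → HIT, frames=[6,2,4]
Step 13: ref 6 → HIT, frames=[6,2,4]
Step 14: ref 5 → FAULT (evict 2), frames=[6,5,4]
Step 15: ref 5 → HIT, frames=[6,5,4]
Total faults: 7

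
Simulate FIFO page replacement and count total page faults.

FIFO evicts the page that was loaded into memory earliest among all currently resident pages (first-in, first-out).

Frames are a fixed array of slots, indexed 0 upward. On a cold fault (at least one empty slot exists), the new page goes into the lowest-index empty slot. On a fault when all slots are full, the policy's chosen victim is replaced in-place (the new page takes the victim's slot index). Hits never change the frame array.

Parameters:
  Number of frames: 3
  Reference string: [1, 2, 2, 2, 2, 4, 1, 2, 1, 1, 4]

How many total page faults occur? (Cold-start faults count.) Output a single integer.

Step 0: ref 1 → FAULT, frames=[1,-,-]
Step 1: ref 2 → FAULT, frames=[1,2,-]
Step 2: ref 2 → HIT, frames=[1,2,-]
Step 3: ref 2 → HIT, frames=[1,2,-]
Step 4: ref 2 → HIT, frames=[1,2,-]
Step 5: ref 4 → FAULT, frames=[1,2,4]
Step 6: ref 1 → HIT, frames=[1,2,4]
Step 7: ref 2 → HIT, frames=[1,2,4]
Step 8: ref 1 → HIT, frames=[1,2,4]
Step 9: ref 1 → HIT, frames=[1,2,4]
Step 10: ref 4 → HIT, frames=[1,2,4]
Total faults: 3

Answer: 3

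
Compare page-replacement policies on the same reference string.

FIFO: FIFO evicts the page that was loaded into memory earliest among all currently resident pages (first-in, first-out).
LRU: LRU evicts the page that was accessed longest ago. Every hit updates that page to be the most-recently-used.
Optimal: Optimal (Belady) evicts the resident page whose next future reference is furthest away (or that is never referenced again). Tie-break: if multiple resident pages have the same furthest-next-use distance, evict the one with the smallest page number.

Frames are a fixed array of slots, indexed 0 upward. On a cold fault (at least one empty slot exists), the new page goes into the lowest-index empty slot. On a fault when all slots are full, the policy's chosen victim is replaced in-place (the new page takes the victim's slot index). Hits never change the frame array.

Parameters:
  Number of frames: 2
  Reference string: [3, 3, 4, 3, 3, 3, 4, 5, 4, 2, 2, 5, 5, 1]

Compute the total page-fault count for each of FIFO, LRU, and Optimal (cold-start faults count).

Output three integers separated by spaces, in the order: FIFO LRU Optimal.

Answer: 5 6 5

Derivation:
--- FIFO ---
  step 0: ref 3 -> FAULT, frames=[3,-] (faults so far: 1)
  step 1: ref 3 -> HIT, frames=[3,-] (faults so far: 1)
  step 2: ref 4 -> FAULT, frames=[3,4] (faults so far: 2)
  step 3: ref 3 -> HIT, frames=[3,4] (faults so far: 2)
  step 4: ref 3 -> HIT, frames=[3,4] (faults so far: 2)
  step 5: ref 3 -> HIT, frames=[3,4] (faults so far: 2)
  step 6: ref 4 -> HIT, frames=[3,4] (faults so far: 2)
  step 7: ref 5 -> FAULT, evict 3, frames=[5,4] (faults so far: 3)
  step 8: ref 4 -> HIT, frames=[5,4] (faults so far: 3)
  step 9: ref 2 -> FAULT, evict 4, frames=[5,2] (faults so far: 4)
  step 10: ref 2 -> HIT, frames=[5,2] (faults so far: 4)
  step 11: ref 5 -> HIT, frames=[5,2] (faults so far: 4)
  step 12: ref 5 -> HIT, frames=[5,2] (faults so far: 4)
  step 13: ref 1 -> FAULT, evict 5, frames=[1,2] (faults so far: 5)
  FIFO total faults: 5
--- LRU ---
  step 0: ref 3 -> FAULT, frames=[3,-] (faults so far: 1)
  step 1: ref 3 -> HIT, frames=[3,-] (faults so far: 1)
  step 2: ref 4 -> FAULT, frames=[3,4] (faults so far: 2)
  step 3: ref 3 -> HIT, frames=[3,4] (faults so far: 2)
  step 4: ref 3 -> HIT, frames=[3,4] (faults so far: 2)
  step 5: ref 3 -> HIT, frames=[3,4] (faults so far: 2)
  step 6: ref 4 -> HIT, frames=[3,4] (faults so far: 2)
  step 7: ref 5 -> FAULT, evict 3, frames=[5,4] (faults so far: 3)
  step 8: ref 4 -> HIT, frames=[5,4] (faults so far: 3)
  step 9: ref 2 -> FAULT, evict 5, frames=[2,4] (faults so far: 4)
  step 10: ref 2 -> HIT, frames=[2,4] (faults so far: 4)
  step 11: ref 5 -> FAULT, evict 4, frames=[2,5] (faults so far: 5)
  step 12: ref 5 -> HIT, frames=[2,5] (faults so far: 5)
  step 13: ref 1 -> FAULT, evict 2, frames=[1,5] (faults so far: 6)
  LRU total faults: 6
--- Optimal ---
  step 0: ref 3 -> FAULT, frames=[3,-] (faults so far: 1)
  step 1: ref 3 -> HIT, frames=[3,-] (faults so far: 1)
  step 2: ref 4 -> FAULT, frames=[3,4] (faults so far: 2)
  step 3: ref 3 -> HIT, frames=[3,4] (faults so far: 2)
  step 4: ref 3 -> HIT, frames=[3,4] (faults so far: 2)
  step 5: ref 3 -> HIT, frames=[3,4] (faults so far: 2)
  step 6: ref 4 -> HIT, frames=[3,4] (faults so far: 2)
  step 7: ref 5 -> FAULT, evict 3, frames=[5,4] (faults so far: 3)
  step 8: ref 4 -> HIT, frames=[5,4] (faults so far: 3)
  step 9: ref 2 -> FAULT, evict 4, frames=[5,2] (faults so far: 4)
  step 10: ref 2 -> HIT, frames=[5,2] (faults so far: 4)
  step 11: ref 5 -> HIT, frames=[5,2] (faults so far: 4)
  step 12: ref 5 -> HIT, frames=[5,2] (faults so far: 4)
  step 13: ref 1 -> FAULT, evict 2, frames=[5,1] (faults so far: 5)
  Optimal total faults: 5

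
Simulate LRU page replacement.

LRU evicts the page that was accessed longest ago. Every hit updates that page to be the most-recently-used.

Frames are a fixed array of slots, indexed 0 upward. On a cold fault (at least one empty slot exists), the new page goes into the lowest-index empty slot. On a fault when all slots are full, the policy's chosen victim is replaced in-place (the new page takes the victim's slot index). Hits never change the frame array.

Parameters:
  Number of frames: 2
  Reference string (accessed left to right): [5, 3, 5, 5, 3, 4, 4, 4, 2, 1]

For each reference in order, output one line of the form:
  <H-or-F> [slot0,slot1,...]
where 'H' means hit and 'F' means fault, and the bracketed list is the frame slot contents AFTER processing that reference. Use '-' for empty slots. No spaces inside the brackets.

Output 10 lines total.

F [5,-]
F [5,3]
H [5,3]
H [5,3]
H [5,3]
F [4,3]
H [4,3]
H [4,3]
F [4,2]
F [1,2]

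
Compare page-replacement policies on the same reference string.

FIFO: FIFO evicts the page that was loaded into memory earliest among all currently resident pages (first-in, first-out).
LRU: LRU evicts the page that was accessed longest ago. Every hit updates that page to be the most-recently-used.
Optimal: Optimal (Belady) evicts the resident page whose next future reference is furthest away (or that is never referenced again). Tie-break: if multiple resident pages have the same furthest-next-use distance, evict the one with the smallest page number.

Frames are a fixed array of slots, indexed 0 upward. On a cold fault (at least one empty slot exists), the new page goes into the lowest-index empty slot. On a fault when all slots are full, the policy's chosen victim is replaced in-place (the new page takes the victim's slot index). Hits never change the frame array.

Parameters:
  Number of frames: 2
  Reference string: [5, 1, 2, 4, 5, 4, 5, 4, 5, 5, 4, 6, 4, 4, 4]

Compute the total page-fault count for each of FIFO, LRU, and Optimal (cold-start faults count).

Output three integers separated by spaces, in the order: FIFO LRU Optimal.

--- FIFO ---
  step 0: ref 5 -> FAULT, frames=[5,-] (faults so far: 1)
  step 1: ref 1 -> FAULT, frames=[5,1] (faults so far: 2)
  step 2: ref 2 -> FAULT, evict 5, frames=[2,1] (faults so far: 3)
  step 3: ref 4 -> FAULT, evict 1, frames=[2,4] (faults so far: 4)
  step 4: ref 5 -> FAULT, evict 2, frames=[5,4] (faults so far: 5)
  step 5: ref 4 -> HIT, frames=[5,4] (faults so far: 5)
  step 6: ref 5 -> HIT, frames=[5,4] (faults so far: 5)
  step 7: ref 4 -> HIT, frames=[5,4] (faults so far: 5)
  step 8: ref 5 -> HIT, frames=[5,4] (faults so far: 5)
  step 9: ref 5 -> HIT, frames=[5,4] (faults so far: 5)
  step 10: ref 4 -> HIT, frames=[5,4] (faults so far: 5)
  step 11: ref 6 -> FAULT, evict 4, frames=[5,6] (faults so far: 6)
  step 12: ref 4 -> FAULT, evict 5, frames=[4,6] (faults so far: 7)
  step 13: ref 4 -> HIT, frames=[4,6] (faults so far: 7)
  step 14: ref 4 -> HIT, frames=[4,6] (faults so far: 7)
  FIFO total faults: 7
--- LRU ---
  step 0: ref 5 -> FAULT, frames=[5,-] (faults so far: 1)
  step 1: ref 1 -> FAULT, frames=[5,1] (faults so far: 2)
  step 2: ref 2 -> FAULT, evict 5, frames=[2,1] (faults so far: 3)
  step 3: ref 4 -> FAULT, evict 1, frames=[2,4] (faults so far: 4)
  step 4: ref 5 -> FAULT, evict 2, frames=[5,4] (faults so far: 5)
  step 5: ref 4 -> HIT, frames=[5,4] (faults so far: 5)
  step 6: ref 5 -> HIT, frames=[5,4] (faults so far: 5)
  step 7: ref 4 -> HIT, frames=[5,4] (faults so far: 5)
  step 8: ref 5 -> HIT, frames=[5,4] (faults so far: 5)
  step 9: ref 5 -> HIT, frames=[5,4] (faults so far: 5)
  step 10: ref 4 -> HIT, frames=[5,4] (faults so far: 5)
  step 11: ref 6 -> FAULT, evict 5, frames=[6,4] (faults so far: 6)
  step 12: ref 4 -> HIT, frames=[6,4] (faults so far: 6)
  step 13: ref 4 -> HIT, frames=[6,4] (faults so far: 6)
  step 14: ref 4 -> HIT, frames=[6,4] (faults so far: 6)
  LRU total faults: 6
--- Optimal ---
  step 0: ref 5 -> FAULT, frames=[5,-] (faults so far: 1)
  step 1: ref 1 -> FAULT, frames=[5,1] (faults so far: 2)
  step 2: ref 2 -> FAULT, evict 1, frames=[5,2] (faults so far: 3)
  step 3: ref 4 -> FAULT, evict 2, frames=[5,4] (faults so far: 4)
  step 4: ref 5 -> HIT, frames=[5,4] (faults so far: 4)
  step 5: ref 4 -> HIT, frames=[5,4] (faults so far: 4)
  step 6: ref 5 -> HIT, frames=[5,4] (faults so far: 4)
  step 7: ref 4 -> HIT, frames=[5,4] (faults so far: 4)
  step 8: ref 5 -> HIT, frames=[5,4] (faults so far: 4)
  step 9: ref 5 -> HIT, frames=[5,4] (faults so far: 4)
  step 10: ref 4 -> HIT, frames=[5,4] (faults so far: 4)
  step 11: ref 6 -> FAULT, evict 5, frames=[6,4] (faults so far: 5)
  step 12: ref 4 -> HIT, frames=[6,4] (faults so far: 5)
  step 13: ref 4 -> HIT, frames=[6,4] (faults so far: 5)
  step 14: ref 4 -> HIT, frames=[6,4] (faults so far: 5)
  Optimal total faults: 5

Answer: 7 6 5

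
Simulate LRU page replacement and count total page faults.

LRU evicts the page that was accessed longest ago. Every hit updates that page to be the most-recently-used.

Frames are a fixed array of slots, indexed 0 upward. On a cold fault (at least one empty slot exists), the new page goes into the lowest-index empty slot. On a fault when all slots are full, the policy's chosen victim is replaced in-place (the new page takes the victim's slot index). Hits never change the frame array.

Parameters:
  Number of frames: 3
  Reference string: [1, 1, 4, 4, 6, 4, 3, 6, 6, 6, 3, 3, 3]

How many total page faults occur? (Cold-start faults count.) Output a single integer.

Answer: 4

Derivation:
Step 0: ref 1 → FAULT, frames=[1,-,-]
Step 1: ref 1 → HIT, frames=[1,-,-]
Step 2: ref 4 → FAULT, frames=[1,4,-]
Step 3: ref 4 → HIT, frames=[1,4,-]
Step 4: ref 6 → FAULT, frames=[1,4,6]
Step 5: ref 4 → HIT, frames=[1,4,6]
Step 6: ref 3 → FAULT (evict 1), frames=[3,4,6]
Step 7: ref 6 → HIT, frames=[3,4,6]
Step 8: ref 6 → HIT, frames=[3,4,6]
Step 9: ref 6 → HIT, frames=[3,4,6]
Step 10: ref 3 → HIT, frames=[3,4,6]
Step 11: ref 3 → HIT, frames=[3,4,6]
Step 12: ref 3 → HIT, frames=[3,4,6]
Total faults: 4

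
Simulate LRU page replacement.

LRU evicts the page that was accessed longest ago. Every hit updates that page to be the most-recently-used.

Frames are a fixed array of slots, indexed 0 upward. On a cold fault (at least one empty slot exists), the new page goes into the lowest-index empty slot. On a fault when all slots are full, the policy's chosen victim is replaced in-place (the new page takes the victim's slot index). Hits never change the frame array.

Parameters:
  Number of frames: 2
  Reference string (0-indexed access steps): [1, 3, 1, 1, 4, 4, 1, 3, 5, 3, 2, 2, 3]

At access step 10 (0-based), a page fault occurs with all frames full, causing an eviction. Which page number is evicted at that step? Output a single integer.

Answer: 5

Derivation:
Step 0: ref 1 -> FAULT, frames=[1,-]
Step 1: ref 3 -> FAULT, frames=[1,3]
Step 2: ref 1 -> HIT, frames=[1,3]
Step 3: ref 1 -> HIT, frames=[1,3]
Step 4: ref 4 -> FAULT, evict 3, frames=[1,4]
Step 5: ref 4 -> HIT, frames=[1,4]
Step 6: ref 1 -> HIT, frames=[1,4]
Step 7: ref 3 -> FAULT, evict 4, frames=[1,3]
Step 8: ref 5 -> FAULT, evict 1, frames=[5,3]
Step 9: ref 3 -> HIT, frames=[5,3]
Step 10: ref 2 -> FAULT, evict 5, frames=[2,3]
At step 10: evicted page 5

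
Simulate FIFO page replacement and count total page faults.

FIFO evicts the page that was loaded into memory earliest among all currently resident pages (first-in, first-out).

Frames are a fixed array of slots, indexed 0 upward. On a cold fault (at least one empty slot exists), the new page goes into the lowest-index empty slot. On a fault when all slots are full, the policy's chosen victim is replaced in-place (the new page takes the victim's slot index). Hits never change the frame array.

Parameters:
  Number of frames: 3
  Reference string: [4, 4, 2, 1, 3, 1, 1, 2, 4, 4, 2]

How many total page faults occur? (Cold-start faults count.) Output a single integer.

Step 0: ref 4 → FAULT, frames=[4,-,-]
Step 1: ref 4 → HIT, frames=[4,-,-]
Step 2: ref 2 → FAULT, frames=[4,2,-]
Step 3: ref 1 → FAULT, frames=[4,2,1]
Step 4: ref 3 → FAULT (evict 4), frames=[3,2,1]
Step 5: ref 1 → HIT, frames=[3,2,1]
Step 6: ref 1 → HIT, frames=[3,2,1]
Step 7: ref 2 → HIT, frames=[3,2,1]
Step 8: ref 4 → FAULT (evict 2), frames=[3,4,1]
Step 9: ref 4 → HIT, frames=[3,4,1]
Step 10: ref 2 → FAULT (evict 1), frames=[3,4,2]
Total faults: 6

Answer: 6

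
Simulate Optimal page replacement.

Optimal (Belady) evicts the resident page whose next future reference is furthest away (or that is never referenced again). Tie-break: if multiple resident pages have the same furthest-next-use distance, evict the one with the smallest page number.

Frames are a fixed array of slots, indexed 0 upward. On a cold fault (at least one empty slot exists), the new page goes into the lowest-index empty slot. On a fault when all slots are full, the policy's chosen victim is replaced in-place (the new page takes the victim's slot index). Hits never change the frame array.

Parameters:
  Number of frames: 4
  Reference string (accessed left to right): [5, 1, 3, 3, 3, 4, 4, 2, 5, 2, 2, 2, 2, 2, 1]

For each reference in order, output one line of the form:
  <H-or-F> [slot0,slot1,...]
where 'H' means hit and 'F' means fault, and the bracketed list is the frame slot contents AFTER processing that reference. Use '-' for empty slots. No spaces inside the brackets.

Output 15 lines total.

F [5,-,-,-]
F [5,1,-,-]
F [5,1,3,-]
H [5,1,3,-]
H [5,1,3,-]
F [5,1,3,4]
H [5,1,3,4]
F [5,1,2,4]
H [5,1,2,4]
H [5,1,2,4]
H [5,1,2,4]
H [5,1,2,4]
H [5,1,2,4]
H [5,1,2,4]
H [5,1,2,4]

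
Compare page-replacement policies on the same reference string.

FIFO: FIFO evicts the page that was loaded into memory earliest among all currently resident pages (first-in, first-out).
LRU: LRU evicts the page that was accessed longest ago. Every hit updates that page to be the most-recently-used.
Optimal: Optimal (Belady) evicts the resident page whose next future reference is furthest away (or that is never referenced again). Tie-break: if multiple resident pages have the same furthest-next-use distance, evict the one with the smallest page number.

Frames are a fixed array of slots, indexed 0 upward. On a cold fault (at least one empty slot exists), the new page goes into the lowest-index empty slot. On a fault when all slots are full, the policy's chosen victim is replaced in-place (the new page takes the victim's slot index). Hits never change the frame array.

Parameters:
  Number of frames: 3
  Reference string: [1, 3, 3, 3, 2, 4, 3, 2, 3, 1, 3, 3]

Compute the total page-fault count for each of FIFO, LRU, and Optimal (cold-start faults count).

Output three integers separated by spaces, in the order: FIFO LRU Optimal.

--- FIFO ---
  step 0: ref 1 -> FAULT, frames=[1,-,-] (faults so far: 1)
  step 1: ref 3 -> FAULT, frames=[1,3,-] (faults so far: 2)
  step 2: ref 3 -> HIT, frames=[1,3,-] (faults so far: 2)
  step 3: ref 3 -> HIT, frames=[1,3,-] (faults so far: 2)
  step 4: ref 2 -> FAULT, frames=[1,3,2] (faults so far: 3)
  step 5: ref 4 -> FAULT, evict 1, frames=[4,3,2] (faults so far: 4)
  step 6: ref 3 -> HIT, frames=[4,3,2] (faults so far: 4)
  step 7: ref 2 -> HIT, frames=[4,3,2] (faults so far: 4)
  step 8: ref 3 -> HIT, frames=[4,3,2] (faults so far: 4)
  step 9: ref 1 -> FAULT, evict 3, frames=[4,1,2] (faults so far: 5)
  step 10: ref 3 -> FAULT, evict 2, frames=[4,1,3] (faults so far: 6)
  step 11: ref 3 -> HIT, frames=[4,1,3] (faults so far: 6)
  FIFO total faults: 6
--- LRU ---
  step 0: ref 1 -> FAULT, frames=[1,-,-] (faults so far: 1)
  step 1: ref 3 -> FAULT, frames=[1,3,-] (faults so far: 2)
  step 2: ref 3 -> HIT, frames=[1,3,-] (faults so far: 2)
  step 3: ref 3 -> HIT, frames=[1,3,-] (faults so far: 2)
  step 4: ref 2 -> FAULT, frames=[1,3,2] (faults so far: 3)
  step 5: ref 4 -> FAULT, evict 1, frames=[4,3,2] (faults so far: 4)
  step 6: ref 3 -> HIT, frames=[4,3,2] (faults so far: 4)
  step 7: ref 2 -> HIT, frames=[4,3,2] (faults so far: 4)
  step 8: ref 3 -> HIT, frames=[4,3,2] (faults so far: 4)
  step 9: ref 1 -> FAULT, evict 4, frames=[1,3,2] (faults so far: 5)
  step 10: ref 3 -> HIT, frames=[1,3,2] (faults so far: 5)
  step 11: ref 3 -> HIT, frames=[1,3,2] (faults so far: 5)
  LRU total faults: 5
--- Optimal ---
  step 0: ref 1 -> FAULT, frames=[1,-,-] (faults so far: 1)
  step 1: ref 3 -> FAULT, frames=[1,3,-] (faults so far: 2)
  step 2: ref 3 -> HIT, frames=[1,3,-] (faults so far: 2)
  step 3: ref 3 -> HIT, frames=[1,3,-] (faults so far: 2)
  step 4: ref 2 -> FAULT, frames=[1,3,2] (faults so far: 3)
  step 5: ref 4 -> FAULT, evict 1, frames=[4,3,2] (faults so far: 4)
  step 6: ref 3 -> HIT, frames=[4,3,2] (faults so far: 4)
  step 7: ref 2 -> HIT, frames=[4,3,2] (faults so far: 4)
  step 8: ref 3 -> HIT, frames=[4,3,2] (faults so far: 4)
  step 9: ref 1 -> FAULT, evict 2, frames=[4,3,1] (faults so far: 5)
  step 10: ref 3 -> HIT, frames=[4,3,1] (faults so far: 5)
  step 11: ref 3 -> HIT, frames=[4,3,1] (faults so far: 5)
  Optimal total faults: 5

Answer: 6 5 5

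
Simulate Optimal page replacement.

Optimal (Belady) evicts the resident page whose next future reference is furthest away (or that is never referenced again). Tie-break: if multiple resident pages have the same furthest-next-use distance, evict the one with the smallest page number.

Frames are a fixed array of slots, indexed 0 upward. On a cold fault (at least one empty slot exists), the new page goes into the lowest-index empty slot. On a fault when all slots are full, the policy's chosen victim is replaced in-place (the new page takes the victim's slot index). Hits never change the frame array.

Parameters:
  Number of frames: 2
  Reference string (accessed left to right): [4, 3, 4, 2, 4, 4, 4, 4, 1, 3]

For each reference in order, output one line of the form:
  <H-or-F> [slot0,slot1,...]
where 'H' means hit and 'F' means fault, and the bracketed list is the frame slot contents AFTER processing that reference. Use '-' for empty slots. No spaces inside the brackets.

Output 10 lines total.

F [4,-]
F [4,3]
H [4,3]
F [4,2]
H [4,2]
H [4,2]
H [4,2]
H [4,2]
F [4,1]
F [4,3]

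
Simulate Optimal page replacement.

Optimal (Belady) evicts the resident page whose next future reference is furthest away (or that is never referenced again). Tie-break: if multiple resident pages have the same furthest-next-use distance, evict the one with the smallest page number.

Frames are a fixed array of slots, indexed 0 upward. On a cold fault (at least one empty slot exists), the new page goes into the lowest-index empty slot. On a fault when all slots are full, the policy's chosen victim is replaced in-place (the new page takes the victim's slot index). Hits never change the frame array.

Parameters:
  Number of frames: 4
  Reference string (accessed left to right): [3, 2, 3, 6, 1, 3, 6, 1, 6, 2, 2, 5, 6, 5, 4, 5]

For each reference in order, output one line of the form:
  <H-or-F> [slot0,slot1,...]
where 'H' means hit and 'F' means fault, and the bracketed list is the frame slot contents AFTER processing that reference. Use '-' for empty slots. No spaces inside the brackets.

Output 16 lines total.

F [3,-,-,-]
F [3,2,-,-]
H [3,2,-,-]
F [3,2,6,-]
F [3,2,6,1]
H [3,2,6,1]
H [3,2,6,1]
H [3,2,6,1]
H [3,2,6,1]
H [3,2,6,1]
H [3,2,6,1]
F [3,2,6,5]
H [3,2,6,5]
H [3,2,6,5]
F [3,4,6,5]
H [3,4,6,5]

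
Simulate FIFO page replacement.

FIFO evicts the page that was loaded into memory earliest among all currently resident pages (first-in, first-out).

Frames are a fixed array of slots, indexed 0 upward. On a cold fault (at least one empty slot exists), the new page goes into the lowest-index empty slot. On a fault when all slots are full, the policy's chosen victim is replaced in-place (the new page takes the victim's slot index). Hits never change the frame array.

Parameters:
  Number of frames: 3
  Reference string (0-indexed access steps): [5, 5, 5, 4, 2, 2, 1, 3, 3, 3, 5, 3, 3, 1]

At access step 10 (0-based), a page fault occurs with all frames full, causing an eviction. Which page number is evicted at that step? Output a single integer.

Step 0: ref 5 -> FAULT, frames=[5,-,-]
Step 1: ref 5 -> HIT, frames=[5,-,-]
Step 2: ref 5 -> HIT, frames=[5,-,-]
Step 3: ref 4 -> FAULT, frames=[5,4,-]
Step 4: ref 2 -> FAULT, frames=[5,4,2]
Step 5: ref 2 -> HIT, frames=[5,4,2]
Step 6: ref 1 -> FAULT, evict 5, frames=[1,4,2]
Step 7: ref 3 -> FAULT, evict 4, frames=[1,3,2]
Step 8: ref 3 -> HIT, frames=[1,3,2]
Step 9: ref 3 -> HIT, frames=[1,3,2]
Step 10: ref 5 -> FAULT, evict 2, frames=[1,3,5]
At step 10: evicted page 2

Answer: 2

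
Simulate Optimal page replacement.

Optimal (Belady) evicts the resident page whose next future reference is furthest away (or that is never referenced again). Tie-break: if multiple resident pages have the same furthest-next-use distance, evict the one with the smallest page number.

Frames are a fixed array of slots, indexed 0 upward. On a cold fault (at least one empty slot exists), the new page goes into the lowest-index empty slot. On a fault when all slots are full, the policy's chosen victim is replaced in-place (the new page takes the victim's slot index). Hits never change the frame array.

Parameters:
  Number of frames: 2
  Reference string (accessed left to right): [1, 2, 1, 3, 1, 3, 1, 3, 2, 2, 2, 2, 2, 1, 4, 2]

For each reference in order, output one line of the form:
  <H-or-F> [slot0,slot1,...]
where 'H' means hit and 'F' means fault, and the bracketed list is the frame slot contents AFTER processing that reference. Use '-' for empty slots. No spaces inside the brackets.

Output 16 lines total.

F [1,-]
F [1,2]
H [1,2]
F [1,3]
H [1,3]
H [1,3]
H [1,3]
H [1,3]
F [1,2]
H [1,2]
H [1,2]
H [1,2]
H [1,2]
H [1,2]
F [4,2]
H [4,2]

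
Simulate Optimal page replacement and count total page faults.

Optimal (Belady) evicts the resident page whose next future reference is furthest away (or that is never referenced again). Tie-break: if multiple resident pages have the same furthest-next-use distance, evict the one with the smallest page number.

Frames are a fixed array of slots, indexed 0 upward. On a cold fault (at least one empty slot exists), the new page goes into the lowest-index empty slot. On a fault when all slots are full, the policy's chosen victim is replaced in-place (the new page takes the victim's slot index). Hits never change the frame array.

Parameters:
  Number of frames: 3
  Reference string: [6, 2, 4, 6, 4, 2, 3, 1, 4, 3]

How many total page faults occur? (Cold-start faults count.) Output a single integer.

Answer: 5

Derivation:
Step 0: ref 6 → FAULT, frames=[6,-,-]
Step 1: ref 2 → FAULT, frames=[6,2,-]
Step 2: ref 4 → FAULT, frames=[6,2,4]
Step 3: ref 6 → HIT, frames=[6,2,4]
Step 4: ref 4 → HIT, frames=[6,2,4]
Step 5: ref 2 → HIT, frames=[6,2,4]
Step 6: ref 3 → FAULT (evict 2), frames=[6,3,4]
Step 7: ref 1 → FAULT (evict 6), frames=[1,3,4]
Step 8: ref 4 → HIT, frames=[1,3,4]
Step 9: ref 3 → HIT, frames=[1,3,4]
Total faults: 5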